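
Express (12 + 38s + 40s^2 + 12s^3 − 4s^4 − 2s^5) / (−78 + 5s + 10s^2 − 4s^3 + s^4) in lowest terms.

Apply the Euclidean algorithm:
  −2s^5 − 4s^4 + 12s^3 + 40s^2 + 38s + 12 = (−2s − 12)(s^4 − 4s^3 + 10s^2 + 5s − 78) + (−16s^3 + 170s^2 − 58s − 924)
  s^4 − 4s^3 + 10s^2 + 5s − 78 = (−(1/16)s − 53/128)(−16s^3 + 170s^2 − 58s − 924) + ((4913/64)s^2 − (4913/64)s − 14739/32)
  −16s^3 + 170s^2 − 58s − 924 = (−(1024/4913)s + 9856/4913)((4913/64)s^2 − (4913/64)s − 14739/32) + (0)
Last nonzero remainder: (4913/64)s^2 − (4913/64)s − 14739/32. Dividing through by 4913/64 gives the monic gcd s^2 − s − 6.
Cancel s^2 − s − 6 from numerator and denominator to get the reduced form.

(−2 − 6s − 6s^2 − 2s^3)/(13 − 3s + s^2)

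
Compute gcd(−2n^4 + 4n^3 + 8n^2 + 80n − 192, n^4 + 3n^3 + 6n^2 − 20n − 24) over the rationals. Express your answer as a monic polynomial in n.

n^3 + 2n^2 + 4n − 24

Euclidean algorithm in ℚ[n]:
  −2n^4 + 4n^3 + 8n^2 + 80n − 192 = (−2)(n^4 + 3n^3 + 6n^2 − 20n − 24) + (10n^3 + 20n^2 + 40n − 240)
  n^4 + 3n^3 + 6n^2 − 20n − 24 = ((1/10)n + 1/10)(10n^3 + 20n^2 + 40n − 240) + (0)
Last nonzero remainder: 10n^3 + 20n^2 + 40n − 240. Dividing through by 10 gives the monic gcd n^3 + 2n^2 + 4n − 24.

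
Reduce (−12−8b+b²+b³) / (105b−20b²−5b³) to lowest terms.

(−4−4b−b²)/(35b+5b²)

Euclidean algorithm in ℚ[b]:
  b³+b²−8b−12 = (−1/5)(−5b³−20b²+105b) + (−3b²+13b−12)
  −5b³−20b²+105b = ((5/3)b+125/9)(−3b²+13b−12) + (−(500/9)b+500/3)
  −3b²+13b−12 = ((27/500)b−9/125)(−(500/9)b+500/3) + (0)
Last nonzero remainder: −(500/9)b+500/3. Dividing through by −500/9 gives the monic gcd b−3.
Cancel b−3 from numerator and denominator to get the reduced form.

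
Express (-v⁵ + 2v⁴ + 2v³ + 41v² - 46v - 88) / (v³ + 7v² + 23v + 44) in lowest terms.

Repeated division with remainder:
  -v⁵ + 2v⁴ + 2v³ + 41v² - 46v - 88 = (-v² + 9v - 38)(v³ + 7v² + 23v + 44) + (144v² + 432v + 1584)
  v³ + 7v² + 23v + 44 = ((1/144)v + 1/36)(144v² + 432v + 1584) + (0)
Last nonzero remainder: 144v² + 432v + 1584. Dividing through by 144 gives the monic gcd v² + 3v + 11.
Cancel v² + 3v + 11 from numerator and denominator to get the reduced form.

(-v³ + 5v² - 2v - 8)/(v + 4)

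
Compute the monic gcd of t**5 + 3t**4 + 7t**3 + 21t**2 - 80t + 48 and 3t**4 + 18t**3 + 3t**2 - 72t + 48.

t**3 + 2t**2 - 7t + 4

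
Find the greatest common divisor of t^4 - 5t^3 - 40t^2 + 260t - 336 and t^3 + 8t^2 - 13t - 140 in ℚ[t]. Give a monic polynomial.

t^2 + 3t - 28

Apply the Euclidean algorithm:
  t^4 - 5t^3 - 40t^2 + 260t - 336 = (t - 13)(t^3 + 8t^2 - 13t - 140) + (77t^2 + 231t - 2156)
  t^3 + 8t^2 - 13t - 140 = ((1/77)t + 5/77)(77t^2 + 231t - 2156) + (0)
Last nonzero remainder: 77t^2 + 231t - 2156. Dividing through by 77 gives the monic gcd t^2 + 3t - 28.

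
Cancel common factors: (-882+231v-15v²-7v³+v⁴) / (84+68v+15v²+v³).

Apply the Euclidean algorithm:
  v⁴-7v³-15v²+231v-882 = (v-22)(v³+15v²+68v+84) + (247v²+1643v+966)
  v³+15v²+68v+84 = ((1/247)v+2062/61009)(247v²+1643v+966) + ((522144/61009)v+3132864/61009)
  247v²+1643v+966 = ((15069223/522144)v+1403207/74592)((522144/61009)v+3132864/61009) + (0)
Last nonzero remainder: (522144/61009)v+3132864/61009. Dividing through by 522144/61009 gives the monic gcd v+6.
Cancel v+6 from numerator and denominator to get the reduced form.

(-147+63v-13v²+v³)/(14+9v+v²)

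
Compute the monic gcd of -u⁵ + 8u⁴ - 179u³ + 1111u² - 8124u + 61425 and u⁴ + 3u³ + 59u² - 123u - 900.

u² + 4u + 75

Apply the Euclidean algorithm:
  -u⁵ + 8u⁴ - 179u³ + 1111u² - 8124u + 61425 = (-u + 11)(u⁴ + 3u³ + 59u² - 123u - 900) + (-153u³ + 339u² - 7671u + 71325)
  u⁴ + 3u³ + 59u² - 123u - 900 = (-(1/153)u - 266/7803)(-153u³ + 339u² - 7671u + 71325) + ((53110/2601)u² + (212440/2601)u + 1327750/867)
  -153u³ + 339u² - 7671u + 71325 = (-(397953/53110)u + 2473551/53110)((53110/2601)u² + (212440/2601)u + 1327750/867) + (0)
Last nonzero remainder: (53110/2601)u² + (212440/2601)u + 1327750/867. Dividing through by 53110/2601 gives the monic gcd u² + 4u + 75.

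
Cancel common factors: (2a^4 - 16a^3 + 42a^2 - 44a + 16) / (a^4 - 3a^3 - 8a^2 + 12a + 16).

(2a^2 - 4a + 2)/(a^2 + 3a + 2)

By polynomial division,
  2a^4 - 16a^3 + 42a^2 - 44a + 16 = (2)(a^4 - 3a^3 - 8a^2 + 12a + 16) + (-10a^3 + 58a^2 - 68a - 16)
  a^4 - 3a^3 - 8a^2 + 12a + 16 = (-(1/10)a - 7/25)(-10a^3 + 58a^2 - 68a - 16) + ((36/25)a^2 - (216/25)a + 288/25)
  -10a^3 + 58a^2 - 68a - 16 = (-(125/18)a - 25/18)((36/25)a^2 - (216/25)a + 288/25) + (0)
Last nonzero remainder: (36/25)a^2 - (216/25)a + 288/25. Dividing through by 36/25 gives the monic gcd a^2 - 6a + 8.
Cancel a^2 - 6a + 8 from numerator and denominator to get the reduced form.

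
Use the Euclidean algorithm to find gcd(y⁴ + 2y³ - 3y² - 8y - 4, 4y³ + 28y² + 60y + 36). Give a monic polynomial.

y + 1

Euclidean algorithm in ℚ[y]:
  y⁴ + 2y³ - 3y² - 8y - 4 = ((1/4)y - 5/4)(4y³ + 28y² + 60y + 36) + (17y² + 58y + 41)
  4y³ + 28y² + 60y + 36 = ((4/17)y + 244/289)(17y² + 58y + 41) + ((400/289)y + 400/289)
  17y² + 58y + 41 = ((4913/400)y + 11849/400)((400/289)y + 400/289) + (0)
Last nonzero remainder: (400/289)y + 400/289. Dividing through by 400/289 gives the monic gcd y + 1.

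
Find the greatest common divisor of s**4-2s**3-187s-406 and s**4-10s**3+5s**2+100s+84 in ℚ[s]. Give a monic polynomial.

Euclidean algorithm in ℚ[s]:
  s**4-2s**3-187s-406 = (s**4-10s**3+5s**2+100s+84) + (8s**3-5s**2-287s-490)
  s**4-10s**3+5s**2+100s+84 = ((1/8)s-75/64)(8s**3-5s**2-287s-490) + ((2241/64)s**2-(11205/64)s-15687/32)
  8s**3-5s**2-287s-490 = ((512/2241)s+2240/2241)((2241/64)s**2-(11205/64)s-15687/32) + (0)
Last nonzero remainder: (2241/64)s**2-(11205/64)s-15687/32. Dividing through by 2241/64 gives the monic gcd s**2-5s-14.

s**2-5s-14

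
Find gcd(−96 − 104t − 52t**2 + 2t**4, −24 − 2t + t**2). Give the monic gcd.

−24 − 2t + t**2

Repeated division with remainder:
  2t**4 − 52t**2 − 104t − 96 = (2t**2 + 4t + 4)(t**2 − 2t − 24) + (0)
The last nonzero remainder t**2 − 2t − 24 is already monic.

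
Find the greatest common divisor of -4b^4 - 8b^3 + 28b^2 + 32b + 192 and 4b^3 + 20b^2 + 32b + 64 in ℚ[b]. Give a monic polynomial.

Apply the Euclidean algorithm:
  -4b^4 - 8b^3 + 28b^2 + 32b + 192 = (-b + 3)(4b^3 + 20b^2 + 32b + 64) + (0)
Last nonzero remainder: 4b^3 + 20b^2 + 32b + 64. Dividing through by 4 gives the monic gcd b^3 + 5b^2 + 8b + 16.

b^3 + 5b^2 + 8b + 16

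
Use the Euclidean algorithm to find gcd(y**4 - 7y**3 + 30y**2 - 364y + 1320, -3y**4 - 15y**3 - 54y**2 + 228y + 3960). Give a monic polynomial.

y**3 - y**2 + 24y - 220

Apply the Euclidean algorithm:
  y**4 - 7y**3 + 30y**2 - 364y + 1320 = (-1/3)(-3y**4 - 15y**3 - 54y**2 + 228y + 3960) + (-12y**3 + 12y**2 - 288y + 2640)
  -3y**4 - 15y**3 - 54y**2 + 228y + 3960 = ((1/4)y + 3/2)(-12y**3 + 12y**2 - 288y + 2640) + (0)
Last nonzero remainder: -12y**3 + 12y**2 - 288y + 2640. Dividing through by -12 gives the monic gcd y**3 - y**2 + 24y - 220.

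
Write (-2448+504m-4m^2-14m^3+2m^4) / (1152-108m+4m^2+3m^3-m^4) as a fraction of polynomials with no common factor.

Apply the Euclidean algorithm:
  2m^4-14m^3-4m^2+504m-2448 = (-2)(-m^4+3m^3+4m^2-108m+1152) + (-8m^3+4m^2+288m-144)
  -m^4+3m^3+4m^2-108m+1152 = ((1/8)m-5/16)(-8m^3+4m^2+288m-144) + (-(123/4)m^2+1107)
  -8m^3+4m^2+288m-144 = ((32/123)m-16/123)(-(123/4)m^2+1107) + (0)
Last nonzero remainder: -(123/4)m^2+1107. Dividing through by -123/4 gives the monic gcd m^2-36.
Cancel m^2-36 from numerator and denominator to get the reduced form.

(-68+14m-2m^2)/(32-3m+m^2)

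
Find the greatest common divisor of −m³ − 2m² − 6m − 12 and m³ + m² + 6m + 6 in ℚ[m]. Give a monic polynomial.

By polynomial division,
  −m³ − 2m² − 6m − 12 = (−1)(m³ + m² + 6m + 6) + (−m² − 6)
  m³ + m² + 6m + 6 = (−m − 1)(−m² − 6) + (0)
Last nonzero remainder: −m² − 6. Dividing through by −1 gives the monic gcd m² + 6.

m² + 6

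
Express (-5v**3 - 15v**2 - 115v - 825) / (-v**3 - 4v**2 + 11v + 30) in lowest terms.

(5v**2 - 10v + 165)/(v**2 - v - 6)

Euclidean algorithm in ℚ[v]:
  -5v**3 - 15v**2 - 115v - 825 = (5)(-v**3 - 4v**2 + 11v + 30) + (5v**2 - 170v - 975)
  -v**3 - 4v**2 + 11v + 30 = (-(1/5)v - 38/5)(5v**2 - 170v - 975) + (-1476v - 7380)
  5v**2 - 170v - 975 = (-(5/1476)v + 65/492)(-1476v - 7380) + (0)
Last nonzero remainder: -1476v - 7380. Dividing through by -1476 gives the monic gcd v + 5.
Cancel v + 5 from numerator and denominator to get the reduced form.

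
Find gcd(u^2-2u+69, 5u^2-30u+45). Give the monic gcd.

Euclidean algorithm in ℚ[u]:
  u^2-2u+69 = (1/5)(5u^2-30u+45) + (4u+60)
  5u^2-30u+45 = ((5/4)u-105/4)(4u+60) + (1620)
  4u+60 = ((1/405)u+1/27)(1620) + (0)
The last nonzero remainder is the constant 1620, so the polynomials are coprime and gcd = 1.

1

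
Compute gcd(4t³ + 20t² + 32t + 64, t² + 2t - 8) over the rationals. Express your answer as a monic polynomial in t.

Apply the Euclidean algorithm:
  4t³ + 20t² + 32t + 64 = (4t + 12)(t² + 2t - 8) + (40t + 160)
  t² + 2t - 8 = ((1/40)t - 1/20)(40t + 160) + (0)
Last nonzero remainder: 40t + 160. Dividing through by 40 gives the monic gcd t + 4.

t + 4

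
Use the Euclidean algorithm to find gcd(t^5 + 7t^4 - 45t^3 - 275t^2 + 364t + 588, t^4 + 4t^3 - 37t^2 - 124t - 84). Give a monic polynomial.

t^3 + 2t^2 - 41t - 42

Euclidean algorithm in ℚ[t]:
  t^5 + 7t^4 - 45t^3 - 275t^2 + 364t + 588 = (t + 3)(t^4 + 4t^3 - 37t^2 - 124t - 84) + (-20t^3 - 40t^2 + 820t + 840)
  t^4 + 4t^3 - 37t^2 - 124t - 84 = (-(1/20)t - 1/10)(-20t^3 - 40t^2 + 820t + 840) + (0)
Last nonzero remainder: -20t^3 - 40t^2 + 820t + 840. Dividing through by -20 gives the monic gcd t^3 + 2t^2 - 41t - 42.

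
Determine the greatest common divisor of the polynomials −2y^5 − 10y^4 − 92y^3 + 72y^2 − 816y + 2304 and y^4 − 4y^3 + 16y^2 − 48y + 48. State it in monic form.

By polynomial division,
  −2y^5 − 10y^4 − 92y^3 + 72y^2 − 816y + 2304 = (−2y − 18)(y^4 − 4y^3 + 16y^2 − 48y + 48) + (−132y^3 + 264y^2 − 1584y + 3168)
  y^4 − 4y^3 + 16y^2 − 48y + 48 = (−(1/132)y + 1/66)(−132y^3 + 264y^2 − 1584y + 3168) + (0)
Last nonzero remainder: −132y^3 + 264y^2 − 1584y + 3168. Dividing through by −132 gives the monic gcd y^3 − 2y^2 + 12y − 24.

y^3 − 2y^2 + 12y − 24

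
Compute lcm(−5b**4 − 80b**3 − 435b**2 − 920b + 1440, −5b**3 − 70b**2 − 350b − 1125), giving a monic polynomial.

Euclidean algorithm in ℚ[b]:
  −5b**4 − 80b**3 − 435b**2 − 920b + 1440 = (b + 2)(−5b**3 − 70b**2 − 350b − 1125) + (55b**2 + 905b + 3690)
  −5b**3 − 70b**2 − 350b − 1125 = (−(1/11)b + 27/121)(55b**2 + 905b + 3690) + (−(26195/121)b − 235755/121)
  55b**2 + 905b + 3690 = (−(1331/5239)b − 9922/5239)(−(26195/121)b − 235755/121) + (0)
Last nonzero remainder: −(26195/121)b − 235755/121. Dividing through by −26195/121 gives the monic gcd b + 9.
Then lcm(f, g) = f·g / gcd(f, g); expanding and making the result monic gives the answer.

b**6 + 21b**5 + 192b**4 + 1019b**3 + 2807b**2 + 3160b − 7200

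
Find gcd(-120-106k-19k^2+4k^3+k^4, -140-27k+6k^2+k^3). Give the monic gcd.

-20-k+k^2

Repeated division with remainder:
  k^4+4k^3-19k^2-106k-120 = (k-2)(k^3+6k^2-27k-140) + (20k^2-20k-400)
  k^3+6k^2-27k-140 = ((1/20)k+7/20)(20k^2-20k-400) + (0)
Last nonzero remainder: 20k^2-20k-400. Dividing through by 20 gives the monic gcd k^2-k-20.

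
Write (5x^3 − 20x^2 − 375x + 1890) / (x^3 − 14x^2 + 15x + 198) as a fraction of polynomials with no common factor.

(5x^2 + 10x − 315)/(x^2 − 8x − 33)

Apply the Euclidean algorithm:
  5x^3 − 20x^2 − 375x + 1890 = (5)(x^3 − 14x^2 + 15x + 198) + (50x^2 − 450x + 900)
  x^3 − 14x^2 + 15x + 198 = ((1/50)x − 1/10)(50x^2 − 450x + 900) + (−48x + 288)
  50x^2 − 450x + 900 = (−(25/24)x + 25/8)(−48x + 288) + (0)
Last nonzero remainder: −48x + 288. Dividing through by −48 gives the monic gcd x − 6.
Cancel x − 6 from numerator and denominator to get the reduced form.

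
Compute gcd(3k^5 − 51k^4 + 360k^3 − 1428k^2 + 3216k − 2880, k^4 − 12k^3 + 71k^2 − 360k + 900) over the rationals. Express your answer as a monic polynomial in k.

k^2 − 11k + 30

Repeated division with remainder:
  3k^5 − 51k^4 + 360k^3 − 1428k^2 + 3216k − 2880 = (3k − 15)(k^4 − 12k^3 + 71k^2 − 360k + 900) + (−33k^3 + 717k^2 − 4884k + 10620)
  k^4 − 12k^3 + 71k^2 − 360k + 900 = (−(1/33)k − 107/363)(−33k^3 + 717k^2 − 4884k + 10620) + ((16256/121)k^2 − (16256/11)k + 487680/121)
  −33k^3 + 717k^2 − 4884k + 10620 = (−(3993/16256)k + 21417/8128)((16256/121)k^2 − (16256/11)k + 487680/121) + (0)
Last nonzero remainder: (16256/121)k^2 − (16256/11)k + 487680/121. Dividing through by 16256/121 gives the monic gcd k^2 − 11k + 30.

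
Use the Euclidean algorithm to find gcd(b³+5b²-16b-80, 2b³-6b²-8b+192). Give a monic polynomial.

By polynomial division,
  b³+5b²-16b-80 = (1/2)(2b³-6b²-8b+192) + (8b²-12b-176)
  2b³-6b²-8b+192 = ((1/4)b-3/8)(8b²-12b-176) + ((63/2)b+126)
  8b²-12b-176 = ((16/63)b-88/63)((63/2)b+126) + (0)
Last nonzero remainder: (63/2)b+126. Dividing through by 63/2 gives the monic gcd b+4.

b+4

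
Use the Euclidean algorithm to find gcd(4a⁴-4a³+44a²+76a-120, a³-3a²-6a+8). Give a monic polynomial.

a²+a-2

Euclidean algorithm in ℚ[a]:
  4a⁴-4a³+44a²+76a-120 = (4a+8)(a³-3a²-6a+8) + (92a²+92a-184)
  a³-3a²-6a+8 = ((1/92)a-1/23)(92a²+92a-184) + (0)
Last nonzero remainder: 92a²+92a-184. Dividing through by 92 gives the monic gcd a²+a-2.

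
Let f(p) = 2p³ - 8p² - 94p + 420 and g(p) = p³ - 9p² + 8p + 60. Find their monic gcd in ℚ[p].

p² - 11p + 30

Euclidean algorithm in ℚ[p]:
  2p³ - 8p² - 94p + 420 = (2)(p³ - 9p² + 8p + 60) + (10p² - 110p + 300)
  p³ - 9p² + 8p + 60 = ((1/10)p + 1/5)(10p² - 110p + 300) + (0)
Last nonzero remainder: 10p² - 110p + 300. Dividing through by 10 gives the monic gcd p² - 11p + 30.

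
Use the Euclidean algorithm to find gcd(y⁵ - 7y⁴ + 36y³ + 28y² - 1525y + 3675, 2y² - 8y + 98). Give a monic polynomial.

y² - 4y + 49

Euclidean algorithm in ℚ[y]:
  y⁵ - 7y⁴ + 36y³ + 28y² - 1525y + 3675 = ((1/2)y³ - (3/2)y² - (25/2)y + 75/2)(2y² - 8y + 98) + (0)
Last nonzero remainder: 2y² - 8y + 98. Dividing through by 2 gives the monic gcd y² - 4y + 49.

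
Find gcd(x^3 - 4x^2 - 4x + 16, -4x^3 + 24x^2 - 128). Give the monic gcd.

Apply the Euclidean algorithm:
  x^3 - 4x^2 - 4x + 16 = (-1/4)(-4x^3 + 24x^2 - 128) + (2x^2 - 4x - 16)
  -4x^3 + 24x^2 - 128 = (-2x + 8)(2x^2 - 4x - 16) + (0)
Last nonzero remainder: 2x^2 - 4x - 16. Dividing through by 2 gives the monic gcd x^2 - 2x - 8.

x^2 - 2x - 8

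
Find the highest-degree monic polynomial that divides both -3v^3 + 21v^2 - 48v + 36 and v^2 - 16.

1

Apply the Euclidean algorithm:
  -3v^3 + 21v^2 - 48v + 36 = (-3v + 21)(v^2 - 16) + (-96v + 372)
  v^2 - 16 = (-(1/96)v - 31/768)(-96v + 372) + (-63/64)
  -96v + 372 = ((2048/21)v - 7936/21)(-63/64) + (0)
The last nonzero remainder is the constant -63/64, so the polynomials are coprime and gcd = 1.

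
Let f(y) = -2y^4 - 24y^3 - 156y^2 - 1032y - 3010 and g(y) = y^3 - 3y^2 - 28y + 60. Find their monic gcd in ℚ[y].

y + 5

Apply the Euclidean algorithm:
  -2y^4 - 24y^3 - 156y^2 - 1032y - 3010 = (-2y - 30)(y^3 - 3y^2 - 28y + 60) + (-302y^2 - 1752y - 1210)
  y^3 - 3y^2 - 28y + 60 = (-(1/302)y + 1329/45602)(-302y^2 - 1752y - 1210) + ((434421/22801)y + 2172105/22801)
  -302y^2 - 1752y - 1210 = (-(6885902/434421)y - 5517842/434421)((434421/22801)y + 2172105/22801) + (0)
Last nonzero remainder: (434421/22801)y + 2172105/22801. Dividing through by 434421/22801 gives the monic gcd y + 5.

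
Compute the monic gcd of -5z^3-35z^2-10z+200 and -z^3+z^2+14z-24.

z^2+2z-8

Euclidean algorithm in ℚ[z]:
  -5z^3-35z^2-10z+200 = (5)(-z^3+z^2+14z-24) + (-40z^2-80z+320)
  -z^3+z^2+14z-24 = ((1/40)z-3/40)(-40z^2-80z+320) + (0)
Last nonzero remainder: -40z^2-80z+320. Dividing through by -40 gives the monic gcd z^2+2z-8.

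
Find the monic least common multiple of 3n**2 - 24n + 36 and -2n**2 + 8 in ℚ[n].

n**3 - 6n**2 - 4n + 24

Euclidean algorithm in ℚ[n]:
  3n**2 - 24n + 36 = (-3/2)(-2n**2 + 8) + (-24n + 48)
  -2n**2 + 8 = ((1/12)n + 1/6)(-24n + 48) + (0)
Last nonzero remainder: -24n + 48. Dividing through by -24 gives the monic gcd n - 2.
Then lcm(f, g) = f·g / gcd(f, g); expanding and making the result monic gives the answer.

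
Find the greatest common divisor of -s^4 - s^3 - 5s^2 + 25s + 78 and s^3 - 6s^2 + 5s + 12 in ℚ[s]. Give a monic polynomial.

s - 3

By polynomial division,
  -s^4 - s^3 - 5s^2 + 25s + 78 = (-s - 7)(s^3 - 6s^2 + 5s + 12) + (-42s^2 + 72s + 162)
  s^3 - 6s^2 + 5s + 12 = (-(1/42)s + 5/49)(-42s^2 + 72s + 162) + ((74/49)s - 222/49)
  -42s^2 + 72s + 162 = (-(1029/37)s - 1323/37)((74/49)s - 222/49) + (0)
Last nonzero remainder: (74/49)s - 222/49. Dividing through by 74/49 gives the monic gcd s - 3.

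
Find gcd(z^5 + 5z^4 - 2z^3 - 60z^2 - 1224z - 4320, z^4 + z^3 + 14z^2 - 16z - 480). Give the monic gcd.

z^3 + 5z^2 + 34z + 120

Apply the Euclidean algorithm:
  z^5 + 5z^4 - 2z^3 - 60z^2 - 1224z - 4320 = (z + 4)(z^4 + z^3 + 14z^2 - 16z - 480) + (-20z^3 - 100z^2 - 680z - 2400)
  z^4 + z^3 + 14z^2 - 16z - 480 = (-(1/20)z + 1/5)(-20z^3 - 100z^2 - 680z - 2400) + (0)
Last nonzero remainder: -20z^3 - 100z^2 - 680z - 2400. Dividing through by -20 gives the monic gcd z^3 + 5z^2 + 34z + 120.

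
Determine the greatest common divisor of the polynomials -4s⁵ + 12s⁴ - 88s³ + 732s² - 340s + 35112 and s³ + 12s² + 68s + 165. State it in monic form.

s² + 7s + 33

By polynomial division,
  -4s⁵ + 12s⁴ - 88s³ + 732s² - 340s + 35112 = (-4s² + 60s - 536)(s³ + 12s² + 68s + 165) + (3744s² + 26208s + 123552)
  s³ + 12s² + 68s + 165 = ((1/3744)s + 5/3744)(3744s² + 26208s + 123552) + (0)
Last nonzero remainder: 3744s² + 26208s + 123552. Dividing through by 3744 gives the monic gcd s² + 7s + 33.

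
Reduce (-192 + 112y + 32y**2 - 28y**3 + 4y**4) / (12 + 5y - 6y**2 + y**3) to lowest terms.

(-16 + 4y**2)/(1 + y)

Apply the Euclidean algorithm:
  4y**4 - 28y**3 + 32y**2 + 112y - 192 = (4y - 4)(y**3 - 6y**2 + 5y + 12) + (-12y**2 + 84y - 144)
  y**3 - 6y**2 + 5y + 12 = (-(1/12)y - 1/12)(-12y**2 + 84y - 144) + (0)
Last nonzero remainder: -12y**2 + 84y - 144. Dividing through by -12 gives the monic gcd y**2 - 7y + 12.
Cancel y**2 - 7y + 12 from numerator and denominator to get the reduced form.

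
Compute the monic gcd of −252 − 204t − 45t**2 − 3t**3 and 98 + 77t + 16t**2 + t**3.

14 + 9t + t**2

Apply the Euclidean algorithm:
  −3t**3 − 45t**2 − 204t − 252 = (−3)(t**3 + 16t**2 + 77t + 98) + (3t**2 + 27t + 42)
  t**3 + 16t**2 + 77t + 98 = ((1/3)t + 7/3)(3t**2 + 27t + 42) + (0)
Last nonzero remainder: 3t**2 + 27t + 42. Dividing through by 3 gives the monic gcd t**2 + 9t + 14.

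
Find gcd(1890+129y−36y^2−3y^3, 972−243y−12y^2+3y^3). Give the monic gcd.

9+y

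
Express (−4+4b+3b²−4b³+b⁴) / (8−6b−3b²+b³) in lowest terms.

(4−3b²+b³)/(−8−2b+b²)

Repeated division with remainder:
  b⁴−4b³+3b²+4b−4 = (b−1)(b³−3b²−6b+8) + (6b²−10b+4)
  b³−3b²−6b+8 = ((1/6)b−2/9)(6b²−10b+4) + (−(80/9)b+80/9)
  6b²−10b+4 = (−(27/40)b+9/20)(−(80/9)b+80/9) + (0)
Last nonzero remainder: −(80/9)b+80/9. Dividing through by −80/9 gives the monic gcd b−1.
Cancel b−1 from numerator and denominator to get the reduced form.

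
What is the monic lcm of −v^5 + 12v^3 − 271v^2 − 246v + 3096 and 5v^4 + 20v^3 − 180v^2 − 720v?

v^7 − 6v^6 − 12v^5 + 343v^4 − 1380v^3 − 4572v^2 + 18576v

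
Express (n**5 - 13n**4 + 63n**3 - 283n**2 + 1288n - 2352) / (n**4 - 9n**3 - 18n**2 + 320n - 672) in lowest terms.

(n**2 + 2n + 21)/(n + 6)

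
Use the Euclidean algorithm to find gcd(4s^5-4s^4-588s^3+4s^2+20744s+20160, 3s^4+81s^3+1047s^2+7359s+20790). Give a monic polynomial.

Repeated division with remainder:
  4s^5-4s^4-588s^3+4s^2+20744s+20160 = ((4/3)s-112/3)(3s^4+81s^3+1047s^2+7359s+20790) + (1040s^3+29280s^2+267760s+796320)
  3s^4+81s^3+1047s^2+7359s+20790 = ((3/1040)s-9/2704)(1040s^3+29280s^2+267760s+796320) + ((62880/169)s^2+(1006080/169)s+3961440/169)
  1040s^3+29280s^2+267760s+796320 = ((2197/786)s+13351/393)((62880/169)s^2+(1006080/169)s+3961440/169) + (0)
Last nonzero remainder: (62880/169)s^2+(1006080/169)s+3961440/169. Dividing through by 62880/169 gives the monic gcd s^2+16s+63.

s^2+16s+63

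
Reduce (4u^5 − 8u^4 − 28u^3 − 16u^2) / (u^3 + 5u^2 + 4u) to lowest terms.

By polynomial division,
  4u^5 − 8u^4 − 28u^3 − 16u^2 = (4u^2 − 28u + 96)(u^3 + 5u^2 + 4u) + (−384u^2 − 384u)
  u^3 + 5u^2 + 4u = (−(1/384)u − 1/96)(−384u^2 − 384u) + (0)
Last nonzero remainder: −384u^2 − 384u. Dividing through by −384 gives the monic gcd u^2 + u.
Cancel u^2 + u from numerator and denominator to get the reduced form.

(4u^3 − 12u^2 − 16u)/(u + 4)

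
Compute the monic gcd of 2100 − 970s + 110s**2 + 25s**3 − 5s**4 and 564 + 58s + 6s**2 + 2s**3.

Repeated division with remainder:
  −5s**4 + 25s**3 + 110s**2 − 970s + 2100 = (−(5/2)s + 20)(2s**3 + 6s**2 + 58s + 564) + (135s**2 − 720s − 9180)
  2s**3 + 6s**2 + 58s + 564 = ((2/135)s + 10/81)(135s**2 − 720s − 9180) + ((2546/9)s + 5092/3)
  135s**2 − 720s − 9180 = ((1215/2546)s − 6885/1273)((2546/9)s + 5092/3) + (0)
Last nonzero remainder: (2546/9)s + 5092/3. Dividing through by 2546/9 gives the monic gcd s + 6.

6 + s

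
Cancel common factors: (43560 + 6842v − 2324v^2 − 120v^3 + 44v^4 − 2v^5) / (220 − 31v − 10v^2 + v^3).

Repeated division with remainder:
  −2v^5 + 44v^4 − 120v^3 − 2324v^2 + 6842v + 43560 = (−2v^2 + 24v + 58)(v^3 − 10v^2 − 31v + 220) + (−560v^2 + 3360v + 30800)
  v^3 − 10v^2 − 31v + 220 = (−(1/560)v + 1/140)(−560v^2 + 3360v + 30800) + (0)
Last nonzero remainder: −560v^2 + 3360v + 30800. Dividing through by −560 gives the monic gcd v^2 − 6v − 55.
Cancel v^2 − 6v − 55 from numerator and denominator to get the reduced form.

(−792 − 38v + 32v^2 − 2v^3)/(−4 + v)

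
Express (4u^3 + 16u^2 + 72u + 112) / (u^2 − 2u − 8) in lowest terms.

(4u^2 + 8u + 56)/(u − 4)

By polynomial division,
  4u^3 + 16u^2 + 72u + 112 = (4u + 24)(u^2 − 2u − 8) + (152u + 304)
  u^2 − 2u − 8 = ((1/152)u − 1/38)(152u + 304) + (0)
Last nonzero remainder: 152u + 304. Dividing through by 152 gives the monic gcd u + 2.
Cancel u + 2 from numerator and denominator to get the reduced form.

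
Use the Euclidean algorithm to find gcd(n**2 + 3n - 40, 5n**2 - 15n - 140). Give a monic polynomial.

1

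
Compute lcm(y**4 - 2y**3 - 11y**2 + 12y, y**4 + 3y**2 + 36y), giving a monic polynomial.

Euclidean algorithm in ℚ[y]:
  y**4 - 2y**3 - 11y**2 + 12y = (y**4 + 3y**2 + 36y) + (-2y**3 - 14y**2 - 24y)
  y**4 + 3y**2 + 36y = (-(1/2)y + 7/2)(-2y**3 - 14y**2 - 24y) + (40y**2 + 120y)
  -2y**3 - 14y**2 - 24y = (-(1/20)y - 1/5)(40y**2 + 120y) + (0)
Last nonzero remainder: 40y**2 + 120y. Dividing through by 40 gives the monic gcd y**2 + 3y.
Then lcm(f, g) = f·g / gcd(f, g); expanding and making the result monic gives the answer.

y**6 - 5y**5 + 7y**4 + 21y**3 - 168y**2 + 144y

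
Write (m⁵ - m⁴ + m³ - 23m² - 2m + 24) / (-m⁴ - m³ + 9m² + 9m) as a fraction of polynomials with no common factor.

(-m³ - m² - 6m + 8)/(m² + 3m)

Apply the Euclidean algorithm:
  m⁵ - m⁴ + m³ - 23m² - 2m + 24 = (-m + 2)(-m⁴ - m³ + 9m² + 9m) + (12m³ - 32m² - 20m + 24)
  -m⁴ - m³ + 9m² + 9m = (-(1/12)m - 11/36)(12m³ - 32m² - 20m + 24) + (-(22/9)m² + (44/9)m + 22/3)
  12m³ - 32m² - 20m + 24 = (-(54/11)m + 36/11)(-(22/9)m² + (44/9)m + 22/3) + (0)
Last nonzero remainder: -(22/9)m² + (44/9)m + 22/3. Dividing through by -22/9 gives the monic gcd m² - 2m - 3.
Cancel m² - 2m - 3 from numerator and denominator to get the reduced form.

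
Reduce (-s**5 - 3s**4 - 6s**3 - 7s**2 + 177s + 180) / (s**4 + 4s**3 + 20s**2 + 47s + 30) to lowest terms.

(-s**2 - s + 12)/(s + 2)

Repeated division with remainder:
  -s**5 - 3s**4 - 6s**3 - 7s**2 + 177s + 180 = (-s + 1)(s**4 + 4s**3 + 20s**2 + 47s + 30) + (10s**3 + 20s**2 + 160s + 150)
  s**4 + 4s**3 + 20s**2 + 47s + 30 = ((1/10)s + 1/5)(10s**3 + 20s**2 + 160s + 150) + (0)
Last nonzero remainder: 10s**3 + 20s**2 + 160s + 150. Dividing through by 10 gives the monic gcd s**3 + 2s**2 + 16s + 15.
Cancel s**3 + 2s**2 + 16s + 15 from numerator and denominator to get the reduced form.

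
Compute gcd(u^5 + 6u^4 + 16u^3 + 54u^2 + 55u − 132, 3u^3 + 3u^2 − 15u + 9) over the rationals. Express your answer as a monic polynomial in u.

u^2 + 2u − 3

Euclidean algorithm in ℚ[u]:
  u^5 + 6u^4 + 16u^3 + 54u^2 + 55u − 132 = ((1/3)u^2 + (5/3)u + 16/3)(3u^3 + 3u^2 − 15u + 9) + (60u^2 + 120u − 180)
  3u^3 + 3u^2 − 15u + 9 = ((1/20)u − 1/20)(60u^2 + 120u − 180) + (0)
Last nonzero remainder: 60u^2 + 120u − 180. Dividing through by 60 gives the monic gcd u^2 + 2u − 3.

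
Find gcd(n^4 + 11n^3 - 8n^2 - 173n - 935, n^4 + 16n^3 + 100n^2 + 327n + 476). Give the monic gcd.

n^2 + 5n + 17

Apply the Euclidean algorithm:
  n^4 + 11n^3 - 8n^2 - 173n - 935 = (n^4 + 16n^3 + 100n^2 + 327n + 476) + (-5n^3 - 108n^2 - 500n - 1411)
  n^4 + 16n^3 + 100n^2 + 327n + 476 = (-(1/5)n + 28/25)(-5n^3 - 108n^2 - 500n - 1411) + ((3024/25)n^2 + (3024/5)n + 51408/25)
  -5n^3 - 108n^2 - 500n - 1411 = (-(125/3024)n - 2075/3024)((3024/25)n^2 + (3024/5)n + 51408/25) + (0)
Last nonzero remainder: (3024/25)n^2 + (3024/5)n + 51408/25. Dividing through by 3024/25 gives the monic gcd n^2 + 5n + 17.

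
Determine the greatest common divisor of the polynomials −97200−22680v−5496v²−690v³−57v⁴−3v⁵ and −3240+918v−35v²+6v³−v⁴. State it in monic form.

Apply the Euclidean algorithm:
  −3v⁵−57v⁴−690v³−5496v²−22680v−97200 = (3v+75)(−v⁴+6v³−35v²+918v−3240) + (−1035v³−5625v²−81810v+145800)
  −v⁴+6v³−35v²+918v−3240 = ((1/1035)v−263/23805)(−1035v³−5625v²−81810v+145800) + (−(9576/529)v²−(67032/529)v−861840/529)
  −1035v³−5625v²−81810v+145800 = ((60835/1064)v−23805/266)(−(9576/529)v²−(67032/529)v−861840/529) + (0)
Last nonzero remainder: −(9576/529)v²−(67032/529)v−861840/529. Dividing through by −9576/529 gives the monic gcd v²+7v+90.

90+7v+v²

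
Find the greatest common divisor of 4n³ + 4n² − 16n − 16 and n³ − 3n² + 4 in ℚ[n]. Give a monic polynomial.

n² − n − 2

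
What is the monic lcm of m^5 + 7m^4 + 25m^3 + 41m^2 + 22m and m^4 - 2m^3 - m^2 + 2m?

Apply the Euclidean algorithm:
  m^5 + 7m^4 + 25m^3 + 41m^2 + 22m = (m + 9)(m^4 - 2m^3 - m^2 + 2m) + (44m^3 + 48m^2 + 4m)
  m^4 - 2m^3 - m^2 + 2m = ((1/44)m - 17/242)(44m^3 + 48m^2 + 4m) + ((276/121)m^2 + (276/121)m)
  44m^3 + 48m^2 + 4m = ((1331/69)m + 121/69)((276/121)m^2 + (276/121)m) + (0)
Last nonzero remainder: (276/121)m^2 + (276/121)m. Dividing through by 276/121 gives the monic gcd m^2 + m.
Then lcm(f, g) = f·g / gcd(f, g); expanding and making the result monic gives the answer.

m^7 + 4m^6 + 6m^5 - 20m^4 - 51m^3 + 16m^2 + 44m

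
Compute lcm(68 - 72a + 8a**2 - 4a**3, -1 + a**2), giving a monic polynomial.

-17 + a + 16a**2 - a**3 + a**4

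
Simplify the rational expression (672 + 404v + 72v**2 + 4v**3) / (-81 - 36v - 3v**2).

(-224 - 60v - 4v**2)/(27 + 3v)

Euclidean algorithm in ℚ[v]:
  4v**3 + 72v**2 + 404v + 672 = (-(4/3)v - 8)(-3v**2 - 36v - 81) + (8v + 24)
  -3v**2 - 36v - 81 = (-(3/8)v - 27/8)(8v + 24) + (0)
Last nonzero remainder: 8v + 24. Dividing through by 8 gives the monic gcd v + 3.
Cancel v + 3 from numerator and denominator to get the reduced form.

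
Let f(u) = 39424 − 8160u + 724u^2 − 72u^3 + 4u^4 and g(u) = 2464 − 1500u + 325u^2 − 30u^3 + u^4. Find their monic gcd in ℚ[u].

88 − 19u + u^2

Euclidean algorithm in ℚ[u]:
  4u^4 − 72u^3 + 724u^2 − 8160u + 39424 = (4)(u^4 − 30u^3 + 325u^2 − 1500u + 2464) + (48u^3 − 576u^2 − 2160u + 29568)
  u^4 − 30u^3 + 325u^2 − 1500u + 2464 = ((1/48)u − 3/8)(48u^3 − 576u^2 − 2160u + 29568) + (154u^2 − 2926u + 13552)
  48u^3 − 576u^2 − 2160u + 29568 = ((24/77)u + 24/11)(154u^2 − 2926u + 13552) + (0)
Last nonzero remainder: 154u^2 − 2926u + 13552. Dividing through by 154 gives the monic gcd u^2 − 19u + 88.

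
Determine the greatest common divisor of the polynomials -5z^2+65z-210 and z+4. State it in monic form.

Euclidean algorithm in ℚ[z]:
  -5z^2+65z-210 = (-5z+85)(z+4) + (-550)
  z+4 = (-(1/550)z-2/275)(-550) + (0)
The last nonzero remainder is the constant -550, so the polynomials are coprime and gcd = 1.

1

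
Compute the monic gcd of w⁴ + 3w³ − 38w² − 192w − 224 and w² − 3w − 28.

w² − 3w − 28

Apply the Euclidean algorithm:
  w⁴ + 3w³ − 38w² − 192w − 224 = (w² + 6w + 8)(w² − 3w − 28) + (0)
The last nonzero remainder w² − 3w − 28 is already monic.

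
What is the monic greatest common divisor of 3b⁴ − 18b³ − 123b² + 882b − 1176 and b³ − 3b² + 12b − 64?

b − 4

Repeated division with remainder:
  3b⁴ − 18b³ − 123b² + 882b − 1176 = (3b − 9)(b³ − 3b² + 12b − 64) + (−186b² + 1182b − 1752)
  b³ − 3b² + 12b − 64 = (−(1/186)b − 52/2883)(−186b² + 1182b − 1752) + ((22968/961)b − 91872/961)
  −186b² + 1182b − 1752 = (−(29791/3828)b + 70153/3828)((22968/961)b − 91872/961) + (0)
Last nonzero remainder: (22968/961)b − 91872/961. Dividing through by 22968/961 gives the monic gcd b − 4.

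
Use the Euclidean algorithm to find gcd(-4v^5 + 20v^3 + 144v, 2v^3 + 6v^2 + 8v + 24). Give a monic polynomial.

Repeated division with remainder:
  -4v^5 + 20v^3 + 144v = (-2v^2 + 6v)(2v^3 + 6v^2 + 8v + 24) + (0)
Last nonzero remainder: 2v^3 + 6v^2 + 8v + 24. Dividing through by 2 gives the monic gcd v^3 + 3v^2 + 4v + 12.

v^3 + 3v^2 + 4v + 12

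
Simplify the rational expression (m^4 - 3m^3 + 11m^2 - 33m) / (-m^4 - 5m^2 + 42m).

Repeated division with remainder:
  m^4 - 3m^3 + 11m^2 - 33m = (-1)(-m^4 - 5m^2 + 42m) + (-3m^3 + 6m^2 + 9m)
  -m^4 - 5m^2 + 42m = ((1/3)m + 2/3)(-3m^3 + 6m^2 + 9m) + (-12m^2 + 36m)
  -3m^3 + 6m^2 + 9m = ((1/4)m + 1/4)(-12m^2 + 36m) + (0)
Last nonzero remainder: -12m^2 + 36m. Dividing through by -12 gives the monic gcd m^2 - 3m.
Cancel m^2 - 3m from numerator and denominator to get the reduced form.

(-m^2 - 11)/(m^2 + 3m + 14)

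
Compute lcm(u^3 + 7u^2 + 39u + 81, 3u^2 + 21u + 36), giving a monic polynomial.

Euclidean algorithm in ℚ[u]:
  u^3 + 7u^2 + 39u + 81 = ((1/3)u)(3u^2 + 21u + 36) + (27u + 81)
  3u^2 + 21u + 36 = ((1/9)u + 4/9)(27u + 81) + (0)
Last nonzero remainder: 27u + 81. Dividing through by 27 gives the monic gcd u + 3.
Then lcm(f, g) = f·g / gcd(f, g); expanding and making the result monic gives the answer.

u^4 + 11u^3 + 67u^2 + 237u + 324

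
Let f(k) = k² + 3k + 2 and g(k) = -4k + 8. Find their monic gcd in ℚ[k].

1

By polynomial division,
  k² + 3k + 2 = (-(1/4)k - 5/4)(-4k + 8) + (12)
  -4k + 8 = (-(1/3)k + 2/3)(12) + (0)
The last nonzero remainder is the constant 12, so the polynomials are coprime and gcd = 1.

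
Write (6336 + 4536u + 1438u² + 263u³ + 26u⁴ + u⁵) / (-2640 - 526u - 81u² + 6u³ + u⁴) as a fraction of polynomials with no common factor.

(24 + 10u + u²)/(-10 + u)

By polynomial division,
  u⁵ + 26u⁴ + 263u³ + 1438u² + 4536u + 6336 = (u + 20)(u⁴ + 6u³ - 81u² - 526u - 2640) + (224u³ + 3584u² + 17696u + 59136)
  u⁴ + 6u³ - 81u² - 526u - 2640 = ((1/224)u - 5/112)(224u³ + 3584u² + 17696u + 59136) + (0)
Last nonzero remainder: 224u³ + 3584u² + 17696u + 59136. Dividing through by 224 gives the monic gcd u³ + 16u² + 79u + 264.
Cancel u³ + 16u² + 79u + 264 from numerator and denominator to get the reduced form.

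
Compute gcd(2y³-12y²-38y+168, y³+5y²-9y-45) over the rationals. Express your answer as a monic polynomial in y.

By polynomial division,
  2y³-12y²-38y+168 = (2)(y³+5y²-9y-45) + (-22y²-20y+258)
  y³+5y²-9y-45 = (-(1/22)y-45/242)(-22y²-20y+258) + (-(120/121)y+360/121)
  -22y²-20y+258 = ((1331/60)y+5203/60)(-(120/121)y+360/121) + (0)
Last nonzero remainder: -(120/121)y+360/121. Dividing through by -120/121 gives the monic gcd y-3.

y-3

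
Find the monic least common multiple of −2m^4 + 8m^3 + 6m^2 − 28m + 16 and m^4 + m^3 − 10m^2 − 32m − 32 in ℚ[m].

Apply the Euclidean algorithm:
  −2m^4 + 8m^3 + 6m^2 − 28m + 16 = (−2)(m^4 + m^3 − 10m^2 − 32m − 32) + (10m^3 − 14m^2 − 92m − 48)
  m^4 + m^3 − 10m^2 − 32m − 32 = ((1/10)m + 6/25)(10m^3 − 14m^2 − 92m − 48) + ((64/25)m^2 − (128/25)m − 512/25)
  10m^3 − 14m^2 − 92m − 48 = ((125/32)m + 75/32)((64/25)m^2 − (128/25)m − 512/25) + (0)
Last nonzero remainder: (64/25)m^2 − (128/25)m − 512/25. Dividing through by 64/25 gives the monic gcd m^2 − 2m − 8.
Then lcm(f, g) = f·g / gcd(f, g); expanding and making the result monic gives the answer.

m^6 − m^5 − 11m^4 − 11m^3 + 22m^2 + 32m − 32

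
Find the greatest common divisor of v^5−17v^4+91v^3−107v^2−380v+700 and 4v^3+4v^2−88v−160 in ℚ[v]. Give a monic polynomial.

v^2−3v−10

Euclidean algorithm in ℚ[v]:
  v^5−17v^4+91v^3−107v^2−380v+700 = ((1/4)v^2−(9/2)v+131/4)(4v^3+4v^2−88v−160) + (−594v^2+1782v+5940)
  4v^3+4v^2−88v−160 = (−(2/297)v−8/297)(−594v^2+1782v+5940) + (0)
Last nonzero remainder: −594v^2+1782v+5940. Dividing through by −594 gives the monic gcd v^2−3v−10.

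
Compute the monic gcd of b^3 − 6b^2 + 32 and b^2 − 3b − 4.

b − 4

Apply the Euclidean algorithm:
  b^3 − 6b^2 + 32 = (b − 3)(b^2 − 3b − 4) + (−5b + 20)
  b^2 − 3b − 4 = (−(1/5)b − 1/5)(−5b + 20) + (0)
Last nonzero remainder: −5b + 20. Dividing through by −5 gives the monic gcd b − 4.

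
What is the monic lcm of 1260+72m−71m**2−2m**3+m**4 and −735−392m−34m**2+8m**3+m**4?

Apply the Euclidean algorithm:
  m**4−2m**3−71m**2+72m+1260 = (m**4+8m**3−34m**2−392m−735) + (−10m**3−37m**2+464m+1995)
  m**4+8m**3−34m**2−392m−735 = (−(1/10)m−43/100)(−10m**3−37m**2+464m+1995) + (−(351/100)m**2+(351/50)m+2457/20)
  −10m**3−37m**2+464m+1995 = ((1000/351)m+1900/117)(−(351/100)m**2+(351/50)m+2457/20) + (0)
Last nonzero remainder: −(351/100)m**2+(351/50)m+2457/20. Dividing through by −351/100 gives the monic gcd m**2−2m−35.
Then lcm(f, g) = f·g / gcd(f, g); expanding and making the result monic gives the answer.

26460+14112m+489m**2−680m**3−70m**4+8m**5+m**6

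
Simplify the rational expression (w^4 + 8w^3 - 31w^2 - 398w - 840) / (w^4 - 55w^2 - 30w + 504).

Euclidean algorithm in ℚ[w]:
  w^4 + 8w^3 - 31w^2 - 398w - 840 = (w^4 - 55w^2 - 30w + 504) + (8w^3 + 24w^2 - 368w - 1344)
  w^4 - 55w^2 - 30w + 504 = ((1/8)w - 3/8)(8w^3 + 24w^2 - 368w - 1344) + (0)
Last nonzero remainder: 8w^3 + 24w^2 - 368w - 1344. Dividing through by 8 gives the monic gcd w^3 + 3w^2 - 46w - 168.
Cancel w^3 + 3w^2 - 46w - 168 from numerator and denominator to get the reduced form.

(w + 5)/(w - 3)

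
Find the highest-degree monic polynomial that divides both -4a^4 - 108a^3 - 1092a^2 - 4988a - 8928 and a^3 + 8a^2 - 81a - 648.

Repeated division with remainder:
  -4a^4 - 108a^3 - 1092a^2 - 4988a - 8928 = (-4a - 76)(a^3 + 8a^2 - 81a - 648) + (-808a^2 - 13736a - 58176)
  a^3 + 8a^2 - 81a - 648 = (-(1/808)a + 9/808)(-808a^2 - 13736a - 58176) + (0)
Last nonzero remainder: -808a^2 - 13736a - 58176. Dividing through by -808 gives the monic gcd a^2 + 17a + 72.

a^2 + 17a + 72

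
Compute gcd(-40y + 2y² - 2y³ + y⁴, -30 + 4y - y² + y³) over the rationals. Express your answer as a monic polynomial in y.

Repeated division with remainder:
  y⁴ - 2y³ + 2y² - 40y = (y - 1)(y³ - y² + 4y - 30) + (-3y² - 6y - 30)
  y³ - y² + 4y - 30 = (-(1/3)y + 1)(-3y² - 6y - 30) + (0)
Last nonzero remainder: -3y² - 6y - 30. Dividing through by -3 gives the monic gcd y² + 2y + 10.

10 + 2y + y²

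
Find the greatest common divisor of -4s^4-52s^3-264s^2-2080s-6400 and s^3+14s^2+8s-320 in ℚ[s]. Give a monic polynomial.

s+10

Euclidean algorithm in ℚ[s]:
  -4s^4-52s^3-264s^2-2080s-6400 = (-4s+4)(s^3+14s^2+8s-320) + (-288s^2-3392s-5120)
  s^3+14s^2+8s-320 = (-(1/288)s-5/648)(-288s^2-3392s-5120) + (-(2912/81)s-29120/81)
  -288s^2-3392s-5120 = ((729/91)s+1296/91)(-(2912/81)s-29120/81) + (0)
Last nonzero remainder: -(2912/81)s-29120/81. Dividing through by -2912/81 gives the monic gcd s+10.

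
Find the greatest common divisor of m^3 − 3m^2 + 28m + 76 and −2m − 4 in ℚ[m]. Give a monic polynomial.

m + 2

Apply the Euclidean algorithm:
  m^3 − 3m^2 + 28m + 76 = (−(1/2)m^2 + (5/2)m − 19)(−2m − 4) + (0)
Last nonzero remainder: −2m − 4. Dividing through by −2 gives the monic gcd m + 2.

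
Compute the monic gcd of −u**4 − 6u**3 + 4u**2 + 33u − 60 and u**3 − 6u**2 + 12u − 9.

u**2 − 3u + 3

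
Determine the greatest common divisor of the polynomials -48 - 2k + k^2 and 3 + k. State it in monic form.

1

By polynomial division,
  k^2 - 2k - 48 = (k - 5)(k + 3) + (-33)
  k + 3 = (-(1/33)k - 1/11)(-33) + (0)
The last nonzero remainder is the constant -33, so the polynomials are coprime and gcd = 1.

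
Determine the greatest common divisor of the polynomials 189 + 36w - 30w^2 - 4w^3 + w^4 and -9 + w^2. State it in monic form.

Euclidean algorithm in ℚ[w]:
  w^4 - 4w^3 - 30w^2 + 36w + 189 = (w^2 - 4w - 21)(w^2 - 9) + (0)
The last nonzero remainder w^2 - 9 is already monic.

-9 + w^2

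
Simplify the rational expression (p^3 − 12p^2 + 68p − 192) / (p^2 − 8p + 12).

(p^2 − 6p + 32)/(p − 2)

Euclidean algorithm in ℚ[p]:
  p^3 − 12p^2 + 68p − 192 = (p − 4)(p^2 − 8p + 12) + (24p − 144)
  p^2 − 8p + 12 = ((1/24)p − 1/12)(24p − 144) + (0)
Last nonzero remainder: 24p − 144. Dividing through by 24 gives the monic gcd p − 6.
Cancel p − 6 from numerator and denominator to get the reduced form.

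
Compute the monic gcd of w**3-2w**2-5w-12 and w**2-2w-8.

w-4

Euclidean algorithm in ℚ[w]:
  w**3-2w**2-5w-12 = (w)(w**2-2w-8) + (3w-12)
  w**2-2w-8 = ((1/3)w+2/3)(3w-12) + (0)
Last nonzero remainder: 3w-12. Dividing through by 3 gives the monic gcd w-4.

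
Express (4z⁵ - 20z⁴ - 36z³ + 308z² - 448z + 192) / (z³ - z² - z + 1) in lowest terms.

Euclidean algorithm in ℚ[z]:
  4z⁵ - 20z⁴ - 36z³ + 308z² - 448z + 192 = (4z² - 16z - 48)(z³ - z² - z + 1) + (240z² - 480z + 240)
  z³ - z² - z + 1 = ((1/240)z + 1/240)(240z² - 480z + 240) + (0)
Last nonzero remainder: 240z² - 480z + 240. Dividing through by 240 gives the monic gcd z² - 2z + 1.
Cancel z² - 2z + 1 from numerator and denominator to get the reduced form.

(4z³ - 12z² - 64z + 192)/(z + 1)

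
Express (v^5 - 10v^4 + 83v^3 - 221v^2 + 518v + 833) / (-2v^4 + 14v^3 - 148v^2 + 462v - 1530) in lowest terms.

(-v^3 + 6v^2 - 42v - 49)/(2v^2 - 6v + 90)

Repeated division with remainder:
  v^5 - 10v^4 + 83v^3 - 221v^2 + 518v + 833 = (-(1/2)v + 3/2)(-2v^4 + 14v^3 - 148v^2 + 462v - 1530) + (-12v^3 + 232v^2 - 940v + 3128)
  -2v^4 + 14v^3 - 148v^2 + 462v - 1530 = ((1/6)v + 37/18)(-12v^3 + 232v^2 - 940v + 3128) + (-(4214/9)v^2 + (16856/9)v - 71638/9)
  -12v^3 + 232v^2 - 940v + 3128 = ((54/2107)v - 828/2107)(-(4214/9)v^2 + (16856/9)v - 71638/9) + (0)
Last nonzero remainder: -(4214/9)v^2 + (16856/9)v - 71638/9. Dividing through by -4214/9 gives the monic gcd v^2 - 4v + 17.
Cancel v^2 - 4v + 17 from numerator and denominator to get the reduced form.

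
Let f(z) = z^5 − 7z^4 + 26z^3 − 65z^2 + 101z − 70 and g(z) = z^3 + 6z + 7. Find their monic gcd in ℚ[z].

Repeated division with remainder:
  z^5 − 7z^4 + 26z^3 − 65z^2 + 101z − 70 = (z^2 − 7z + 20)(z^3 + 6z + 7) + (−30z^2 + 30z − 210)
  z^3 + 6z + 7 = (−(1/30)z − 1/30)(−30z^2 + 30z − 210) + (0)
Last nonzero remainder: −30z^2 + 30z − 210. Dividing through by −30 gives the monic gcd z^2 − z + 7.

z^2 − z + 7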